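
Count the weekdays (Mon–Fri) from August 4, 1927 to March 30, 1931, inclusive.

953 weekdays

August 4, 1927 is a Thursday.
The range spans 1335 days (inclusive of both endpoints).
1335 = 7 × 190 + 5, so there are 190 full weeks plus 5 extra days.
Each full week contributes 5 weekdays (Mon–Fri): 190 × 5 = 950.
The 5 extra days are Thursday, Friday, Saturday, Sunday, Monday — 3 of them qualify.
Total: 950 + 3 = 953.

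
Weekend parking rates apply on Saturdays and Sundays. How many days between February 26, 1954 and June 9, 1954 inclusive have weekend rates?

30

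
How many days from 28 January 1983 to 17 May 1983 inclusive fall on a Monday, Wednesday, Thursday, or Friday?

62

28 January 1983 is a Friday.
That's 110 days from start to end, counting both.
110 = 7 × 15 + 5, so there are 15 full weeks plus 5 extra days.
Each full week contributes 4 days from the set (Mon, Wed, Thu, Fri): 15 × 4 = 60.
The 5 extra days are Fri, Sat, Sun, Mon, Tue — 2 of them qualify.
Total: 60 + 2 = 62.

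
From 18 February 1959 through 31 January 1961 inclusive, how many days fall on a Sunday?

102 Sundays

18 February 1959 is a Wednesday.
From 18 February 1959 to 31 January 1961 is 714 days inclusive.
714 = 7 × 102, so the span is exactly 102 full weeks.
Each full week contributes one Sunday: 102 so far.
Total: 102.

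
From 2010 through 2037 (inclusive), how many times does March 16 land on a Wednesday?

Day of week of March 16 in each year:
2010: Tue, 2011: Wed ✓, 2012: Fri, 2013: Sat, 2014: Sun, 2015: Mon, 2016: Wed ✓, 2017: Thu, 2018: Fri, 2019: Sat, 2020: Mon, 2021: Tue, 2022: Wed ✓, 2023: Thu, 2024: Sat, 2025: Sun, 2026: Mon, 2027: Tue, 2028: Thu, 2029: Fri, 2030: Sat, 2031: Sun, 2032: Tue, 2033: Wed ✓, 2034: Thu, 2035: Fri, 2036: Sun, 2037: Mon
Wednesdays: 2011, 2016, 2022, 2033.

4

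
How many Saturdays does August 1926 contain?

1 August 1926 is a Sunday.
From 1 August 1926 to 31 August 1926 is 31 days inclusive.
31 = 7 × 4 + 3, so there are 4 full weeks plus 3 extra days.
Each full week contributes one Saturday: 4 so far.
The 3 extra days are Sunday, Monday, Tuesday — none qualify.
Total: 4 + 0 = 4.

4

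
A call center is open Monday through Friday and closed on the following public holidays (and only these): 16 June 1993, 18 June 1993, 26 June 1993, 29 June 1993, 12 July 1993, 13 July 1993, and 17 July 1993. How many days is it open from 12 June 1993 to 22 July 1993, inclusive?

24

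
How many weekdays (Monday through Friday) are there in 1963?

261

January 1, 1963 is a Tuesday.
The range spans 365 days (inclusive of both endpoints).
365 = 7 × 52 + 1, so there are 52 full weeks plus 1 extra day.
Each full week contributes 5 weekdays (Mon–Fri): 52 × 5 = 260.
The 1 extra day is Tue — 1 of them qualifies.
Total: 260 + 1 = 261.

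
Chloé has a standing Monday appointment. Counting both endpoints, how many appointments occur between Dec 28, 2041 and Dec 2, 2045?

205

Dec 28, 2041 is a Saturday.
The range spans 1436 days (inclusive of both endpoints).
1436 = 7 × 205 + 1, so there are 205 full weeks plus 1 extra day.
Each full week contributes one Monday: 205 so far.
The 1 extra day is Saturday — none qualify.
Total: 205 + 0 = 205.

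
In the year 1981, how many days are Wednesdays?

52

1 January 1981 is a Thursday.
The range spans 365 days (inclusive of both endpoints).
365 = 7 × 52 + 1, so there are 52 full weeks plus 1 extra day.
Each full week contributes one Wednesday: 52 so far.
The 1 extra day is Thursday — none qualify.
Total: 52 + 0 = 52.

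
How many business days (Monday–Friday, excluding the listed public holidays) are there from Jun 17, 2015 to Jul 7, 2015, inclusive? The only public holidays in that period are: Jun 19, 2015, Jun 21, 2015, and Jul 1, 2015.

13

Jun 17, 2015 is a Wednesday.
That's 21 days from start to end, counting both.
21 = 7 × 3, so the span is exactly 3 full weeks.
Each full week contributes 5 weekdays (Mon–Fri): 3 × 5 = 15.
Holidays: Jun 19, 2015 (Fri); Jun 21, 2015 (Sun); Jul 1, 2015 (Wed).
2 of the 3 holidays fall on weekdays; the rest are weekends and were already excluded.
Business days: 15 − 2 = 13.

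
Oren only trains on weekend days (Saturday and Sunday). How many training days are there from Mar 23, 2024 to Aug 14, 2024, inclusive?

42

Mar 23, 2024 is a Saturday.
The range spans 145 days (inclusive of both endpoints).
145 = 7 × 20 + 5, so there are 20 full weeks plus 5 extra days.
Each full week contributes 2 weekend days (Sat, Sun): 20 × 2 = 40.
The 5 extra days are Sat, Sun, Mon, Tue, Wed — 2 of them qualify.
Total: 40 + 2 = 42.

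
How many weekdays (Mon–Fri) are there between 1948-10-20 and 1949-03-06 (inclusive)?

98 weekdays

1948-10-20 is a Wednesday.
From 1948-10-20 to 1949-03-06 is 138 days inclusive.
138 = 7 × 19 + 5, so there are 19 full weeks plus 5 extra days.
Each full week contributes 5 weekdays (Mon–Fri): 19 × 5 = 95.
The 5 extra days are Wed, Thu, Fri, Sat, Sun — 3 of them qualify.
Total: 95 + 3 = 98.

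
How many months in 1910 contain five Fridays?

4

A month has five Fridays exactly when Friday falls within its first (length − 28) days.
Jan: 31 days, starts Sat → 5 of Sat, Sun, Mon
Feb: 28 days, starts Tue → 5 of (none)
Mar: 31 days, starts Tue → 5 of Tue, Wed, Thu
Apr: 30 days, starts Fri → 5 of Fri, Sat ✓
May: 31 days, starts Sun → 5 of Sun, Mon, Tue
Jun: 30 days, starts Wed → 5 of Wed, Thu
Jul: 31 days, starts Fri → 5 of Fri, Sat, Sun ✓
Aug: 31 days, starts Mon → 5 of Mon, Tue, Wed
Sep: 30 days, starts Thu → 5 of Thu, Fri ✓
Oct: 31 days, starts Sat → 5 of Sat, Sun, Mon
Nov: 30 days, starts Tue → 5 of Tue, Wed
Dec: 31 days, starts Thu → 5 of Thu, Fri, Sat ✓
Months with five Fridays: Apr, Jul, Sep, Dec.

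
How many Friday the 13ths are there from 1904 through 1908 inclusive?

Friday-the-13ths by year:
1904: May
1905: Jan, Oct
1906: Apr, Jul
1907: Sep, Dec
1908: Mar, Nov

9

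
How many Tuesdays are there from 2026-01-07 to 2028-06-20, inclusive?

128

2026-01-07 is a Wednesday.
The range spans 896 days (inclusive of both endpoints).
896 = 7 × 128, so the span is exactly 128 full weeks.
Each full week contributes one Tuesday: 128 so far.
Total: 128.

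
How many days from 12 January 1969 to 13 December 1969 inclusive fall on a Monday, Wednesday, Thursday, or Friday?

192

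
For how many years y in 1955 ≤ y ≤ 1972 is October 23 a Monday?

Day of week of October 23 in each year:
1955: Sun, 1956: Tue, 1957: Wed, 1958: Thu, 1959: Fri, 1960: Sun, 1961: Mon ✓, 1962: Tue, 1963: Wed, 1964: Fri, 1965: Sat, 1966: Sun, 1967: Mon ✓, 1968: Wed, 1969: Thu, 1970: Fri, 1971: Sat, 1972: Mon ✓
Mondays: 1961, 1967, 1972.

3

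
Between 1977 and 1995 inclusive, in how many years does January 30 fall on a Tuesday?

Day of week of January 30 in each year:
1977: Sun, 1978: Mon, 1979: Tue ✓, 1980: Wed, 1981: Fri, 1982: Sat, 1983: Sun, 1984: Mon, 1985: Wed, 1986: Thu, 1987: Fri, 1988: Sat, 1989: Mon, 1990: Tue ✓, 1991: Wed, 1992: Thu, 1993: Sat, 1994: Sun, 1995: Mon
Tuesdays: 1979, 1990.

2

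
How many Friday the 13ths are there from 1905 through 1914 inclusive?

18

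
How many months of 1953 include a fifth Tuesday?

4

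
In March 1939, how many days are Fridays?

1 March 1939 is a Wednesday.
The range spans 31 days (inclusive of both endpoints).
31 = 7 × 4 + 3, so there are 4 full weeks plus 3 extra days.
Each full week contributes one Friday: 4 so far.
The 3 extra days are Wed, Thu, Fri — 1 of them qualifies.
Total: 4 + 1 = 5.

5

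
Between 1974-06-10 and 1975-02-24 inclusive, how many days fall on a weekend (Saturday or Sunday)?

74

1974-06-10 is a Monday.
That's 260 days from start to end, counting both.
260 = 7 × 37 + 1, so there are 37 full weeks plus 1 extra day.
Each full week contributes 2 weekend days (Sat, Sun): 37 × 2 = 74.
The 1 extra day is Mon — none qualify.
Total: 74 + 0 = 74.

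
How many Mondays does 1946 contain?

52

Jan 1, 1946 is a Tuesday.
The range spans 365 days (inclusive of both endpoints).
365 = 7 × 52 + 1, so there are 52 full weeks plus 1 extra day.
Each full week contributes one Monday: 52 so far.
The 1 extra day is Tuesday — none qualify.
Total: 52 + 0 = 52.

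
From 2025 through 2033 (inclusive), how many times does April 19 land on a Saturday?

2

Day of week of April 19 in each year:
2025: Sat ✓, 2026: Sun, 2027: Mon, 2028: Wed, 2029: Thu, 2030: Fri, 2031: Sat ✓, 2032: Mon, 2033: Tue
Saturdays: 2025, 2031.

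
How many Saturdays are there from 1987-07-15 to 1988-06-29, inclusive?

1987-07-15 is a Wednesday.
The range spans 351 days (inclusive of both endpoints).
351 = 7 × 50 + 1, so there are 50 full weeks plus 1 extra day.
Each full week contributes one Saturday: 50 so far.
The 1 extra day is Wednesday — none qualify.
Total: 50 + 0 = 50.

50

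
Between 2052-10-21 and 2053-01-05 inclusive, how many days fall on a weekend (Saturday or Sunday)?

2052-10-21 is a Monday.
That's 77 days from start to end, counting both.
77 = 7 × 11, so the span is exactly 11 full weeks.
Each full week contributes 2 weekend days (Sat, Sun): 11 × 2 = 22.

22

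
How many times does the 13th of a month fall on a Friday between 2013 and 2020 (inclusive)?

15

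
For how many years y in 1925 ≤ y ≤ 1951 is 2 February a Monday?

4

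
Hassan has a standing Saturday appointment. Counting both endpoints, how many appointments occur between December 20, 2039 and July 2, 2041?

December 20, 2039 is a Tuesday.
From December 20, 2039 to July 2, 2041 is 561 days inclusive.
561 = 7 × 80 + 1, so there are 80 full weeks plus 1 extra day.
Each full week contributes one Saturday: 80 so far.
The 1 extra day is Tuesday — none qualify.
Total: 80 + 0 = 80.

80 Saturdays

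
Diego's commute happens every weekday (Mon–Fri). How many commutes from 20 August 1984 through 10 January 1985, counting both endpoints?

20 August 1984 is a Monday.
From 20 August 1984 to 10 January 1985 is 144 days inclusive.
144 = 7 × 20 + 4, so there are 20 full weeks plus 4 extra days.
Each full week contributes 5 weekdays (Mon–Fri): 20 × 5 = 100.
The 4 extra days are Mon, Tue, Wed, Thu — 4 of them qualify.
Total: 100 + 4 = 104.

104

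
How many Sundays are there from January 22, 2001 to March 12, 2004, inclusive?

163

January 22, 2001 is a Monday.
From January 22, 2001 to March 12, 2004 is 1146 days inclusive.
1146 = 7 × 163 + 5, so there are 163 full weeks plus 5 extra days.
Each full week contributes one Sunday: 163 so far.
The 5 extra days are Monday, Tuesday, Wednesday, Thursday, Friday — none qualify.
Total: 163 + 0 = 163.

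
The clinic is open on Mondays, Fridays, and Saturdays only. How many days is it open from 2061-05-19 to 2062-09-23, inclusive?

2061-05-19 is a Thursday.
From 2061-05-19 to 2062-09-23 is 493 days inclusive.
493 = 7 × 70 + 3, so there are 70 full weeks plus 3 extra days.
Each full week contributes 3 days from the set (Mon, Fri, Sat): 70 × 3 = 210.
The 3 extra days are Thursday, Friday, Saturday — 2 of them qualify.
Total: 210 + 2 = 212.

212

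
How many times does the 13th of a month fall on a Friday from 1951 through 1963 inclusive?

24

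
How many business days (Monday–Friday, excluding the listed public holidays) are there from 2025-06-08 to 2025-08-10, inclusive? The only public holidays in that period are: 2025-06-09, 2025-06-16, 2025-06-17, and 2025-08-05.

2025-06-08 is a Sunday.
The range spans 64 days (inclusive of both endpoints).
64 = 7 × 9 + 1, so there are 9 full weeks plus 1 extra day.
Each full week contributes 5 weekdays (Mon–Fri): 9 × 5 = 45.
The 1 extra day is Sunday — none qualify.
Total: 45 + 0 = 45.
Holidays: 2025-06-09 (Mon); 2025-06-16 (Mon); 2025-06-17 (Tue); 2025-08-05 (Tue).
All 4 holidays fall on weekdays, so subtract 4.
Business days: 45 − 4 = 41.

41 business days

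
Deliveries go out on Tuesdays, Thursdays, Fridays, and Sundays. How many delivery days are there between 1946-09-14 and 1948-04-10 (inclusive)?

1946-09-14 is a Saturday.
From 1946-09-14 to 1948-04-10 is 575 days inclusive.
575 = 7 × 82 + 1, so there are 82 full weeks plus 1 extra day.
Each full week contributes 4 days from the set (Tue, Thu, Fri, Sun): 82 × 4 = 328.
The 1 extra day is Sat — none qualify.
Total: 328 + 0 = 328.

328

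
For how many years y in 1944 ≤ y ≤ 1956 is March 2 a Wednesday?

2

Day of week of March 2 in each year:
1944: Thu, 1945: Fri, 1946: Sat, 1947: Sun, 1948: Tue, 1949: Wed ✓, 1950: Thu, 1951: Fri, 1952: Sun, 1953: Mon, 1954: Tue, 1955: Wed ✓, 1956: Fri
Wednesdays: 1949, 1955.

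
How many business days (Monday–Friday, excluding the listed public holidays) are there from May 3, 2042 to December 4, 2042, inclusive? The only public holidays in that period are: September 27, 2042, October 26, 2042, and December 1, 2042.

153 business days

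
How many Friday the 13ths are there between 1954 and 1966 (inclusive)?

Friday-the-13ths by year:
1954: Aug
1955: May
1956: Jan, Apr, Jul
1957: Sep, Dec
1958: Jun
1959: Feb, Mar, Nov
1960: May
1961: Jan, Oct
1962: Apr, Jul
1963: Sep, Dec
1964: Mar, Nov
1965: Aug
1966: May

22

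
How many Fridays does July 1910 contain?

1 July 1910 is a Friday.
That's 31 days from start to end, counting both.
31 = 7 × 4 + 3, so there are 4 full weeks plus 3 extra days.
Each full week contributes one Friday: 4 so far.
The 3 extra days are Fri, Sat, Sun — 1 of them qualifies.
Total: 4 + 1 = 5.

5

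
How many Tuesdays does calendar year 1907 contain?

53

January 1, 1907 is a Tuesday.
From January 1, 1907 to December 31, 1907 is 365 days inclusive.
365 = 7 × 52 + 1, so there are 52 full weeks plus 1 extra day.
Each full week contributes one Tuesday: 52 so far.
The 1 extra day is Tue — 1 of them qualifies.
Total: 52 + 1 = 53.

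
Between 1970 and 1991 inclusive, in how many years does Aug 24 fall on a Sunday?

Day of week of August 24 in each year:
1970: Mon, 1971: Tue, 1972: Thu, 1973: Fri, 1974: Sat, 1975: Sun ✓, 1976: Tue, 1977: Wed, 1978: Thu, 1979: Fri, 1980: Sun ✓, 1981: Mon, 1982: Tue, 1983: Wed, 1984: Fri, 1985: Sat, 1986: Sun ✓, 1987: Mon, 1988: Wed, 1989: Thu, 1990: Fri, 1991: Sat
Sundays: 1975, 1980, 1986.

3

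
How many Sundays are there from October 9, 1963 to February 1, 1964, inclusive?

16 Sundays

October 9, 1963 is a Wednesday.
From October 9, 1963 to February 1, 1964 is 116 days inclusive.
116 = 7 × 16 + 4, so there are 16 full weeks plus 4 extra days.
Each full week contributes one Sunday: 16 so far.
The 4 extra days are Wednesday, Thursday, Friday, Saturday — none qualify.
Total: 16 + 0 = 16.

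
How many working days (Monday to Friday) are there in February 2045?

20

2045-02-01 is a Wednesday.
The range spans 28 days (inclusive of both endpoints).
28 = 7 × 4, so the span is exactly 4 full weeks.
Each full week contributes 5 weekdays (Mon–Fri): 4 × 5 = 20.
Total: 20.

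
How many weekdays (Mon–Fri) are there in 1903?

261 weekdays

1 January 1903 is a Thursday.
That's 365 days from start to end, counting both.
365 = 7 × 52 + 1, so there are 52 full weeks plus 1 extra day.
Each full week contributes 5 weekdays (Mon–Fri): 52 × 5 = 260.
The 1 extra day is Thursday — 1 of them qualifies.
Total: 260 + 1 = 261.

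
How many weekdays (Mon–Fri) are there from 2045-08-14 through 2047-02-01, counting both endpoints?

385 weekdays

2045-08-14 is a Monday.
From 2045-08-14 to 2047-02-01 is 537 days inclusive.
537 = 7 × 76 + 5, so there are 76 full weeks plus 5 extra days.
Each full week contributes 5 weekdays (Mon–Fri): 76 × 5 = 380.
The 5 extra days are Monday, Tuesday, Wednesday, Thursday, Friday — 5 of them qualify.
Total: 380 + 5 = 385.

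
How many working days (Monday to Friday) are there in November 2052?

21 weekdays

Nov 1, 2052 is a Friday.
From Nov 1, 2052 to Nov 30, 2052 is 30 days inclusive.
30 = 7 × 4 + 2, so there are 4 full weeks plus 2 extra days.
Each full week contributes 5 weekdays (Mon–Fri): 4 × 5 = 20.
The 2 extra days are Fri, Sat — 1 of them qualifies.
Total: 20 + 1 = 21.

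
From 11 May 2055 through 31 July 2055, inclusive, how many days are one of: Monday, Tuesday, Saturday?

35

11 May 2055 is a Tuesday.
From 11 May 2055 to 31 July 2055 is 82 days inclusive.
82 = 7 × 11 + 5, so there are 11 full weeks plus 5 extra days.
Each full week contributes 3 days from the set (Mon, Tue, Sat): 11 × 3 = 33.
The 5 extra days are Tue, Wed, Thu, Fri, Sat — 2 of them qualify.
Total: 33 + 2 = 35.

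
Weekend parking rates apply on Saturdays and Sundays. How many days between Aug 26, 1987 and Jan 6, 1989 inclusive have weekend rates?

Aug 26, 1987 is a Wednesday.
The range spans 500 days (inclusive of both endpoints).
500 = 7 × 71 + 3, so there are 71 full weeks plus 3 extra days.
Each full week contributes 2 weekend days (Sat, Sun): 71 × 2 = 142.
The 3 extra days are Wed, Thu, Fri — none qualify.
Total: 142 + 0 = 142.

142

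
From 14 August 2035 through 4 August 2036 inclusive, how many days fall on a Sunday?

14 August 2035 is a Tuesday.
That's 357 days from start to end, counting both.
357 = 7 × 51, so the span is exactly 51 full weeks.
Each full week contributes one Sunday: 51 so far.

51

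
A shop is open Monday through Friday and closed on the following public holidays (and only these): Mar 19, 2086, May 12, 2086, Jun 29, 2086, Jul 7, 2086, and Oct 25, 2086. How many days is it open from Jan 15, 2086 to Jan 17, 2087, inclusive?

262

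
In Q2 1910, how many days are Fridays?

13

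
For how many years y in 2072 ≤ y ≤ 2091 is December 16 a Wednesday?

Day of week of December 16 in each year:
2072: Fri, 2073: Sat, 2074: Sun, 2075: Mon, 2076: Wed ✓, 2077: Thu, 2078: Fri, 2079: Sat, 2080: Mon, 2081: Tue, 2082: Wed ✓, 2083: Thu, 2084: Sat, 2085: Sun, 2086: Mon, 2087: Tue, 2088: Thu, 2089: Fri, 2090: Sat, 2091: Sun
Wednesdays: 2076, 2082.

2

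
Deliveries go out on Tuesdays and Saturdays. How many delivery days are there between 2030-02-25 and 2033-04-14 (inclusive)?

327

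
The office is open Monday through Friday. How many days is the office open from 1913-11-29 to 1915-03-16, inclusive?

337 weekdays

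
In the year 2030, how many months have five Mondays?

4

A month has five Mondays exactly when Monday falls within its first (length − 28) days.
Jan: 31 days, starts Tue → 5 of Tue, Wed, Thu
Feb: 28 days, starts Fri → 5 of (none)
Mar: 31 days, starts Fri → 5 of Fri, Sat, Sun
Apr: 30 days, starts Mon → 5 of Mon, Tue ✓
May: 31 days, starts Wed → 5 of Wed, Thu, Fri
Jun: 30 days, starts Sat → 5 of Sat, Sun
Jul: 31 days, starts Mon → 5 of Mon, Tue, Wed ✓
Aug: 31 days, starts Thu → 5 of Thu, Fri, Sat
Sep: 30 days, starts Sun → 5 of Sun, Mon ✓
Oct: 31 days, starts Tue → 5 of Tue, Wed, Thu
Nov: 30 days, starts Fri → 5 of Fri, Sat
Dec: 31 days, starts Sun → 5 of Sun, Mon, Tue ✓
Months with five Mondays: Apr, Jul, Sep, Dec.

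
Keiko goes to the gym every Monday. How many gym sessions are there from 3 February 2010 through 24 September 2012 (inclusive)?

138 Mondays

3 February 2010 is a Wednesday.
From 3 February 2010 to 24 September 2012 is 965 days inclusive.
965 = 7 × 137 + 6, so there are 137 full weeks plus 6 extra days.
Each full week contributes one Monday: 137 so far.
The 6 extra days are Wednesday, Thursday, Friday, Saturday, Sunday, Monday — 1 of them qualifies.
Total: 137 + 1 = 138.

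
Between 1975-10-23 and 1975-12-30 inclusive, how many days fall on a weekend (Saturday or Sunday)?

1975-10-23 is a Thursday.
That's 69 days from start to end, counting both.
69 = 7 × 9 + 6, so there are 9 full weeks plus 6 extra days.
Each full week contributes 2 weekend days (Sat, Sun): 9 × 2 = 18.
The 6 extra days are Thu, Fri, Sat, Sun, Mon, Tue — 2 of them qualify.
Total: 18 + 2 = 20.

20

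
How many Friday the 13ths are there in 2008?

The 13th falls on a Friday when the month's 13th has weekday Fri.
Jan 13 is Sun; Feb 13 is Wed; Mar 13 is Thu; Apr 13 is Sun; May 13 is Tue; Jun 13 is Fri ✓; Jul 13 is Sun; Aug 13 is Wed; Sep 13 is Sat; Oct 13 is Mon; Nov 13 is Thu; Dec 13 is Sat.
Friday the 13ths: Jun.

1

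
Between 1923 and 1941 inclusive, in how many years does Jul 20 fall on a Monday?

Day of week of July 20 in each year:
1923: Fri, 1924: Sun, 1925: Mon ✓, 1926: Tue, 1927: Wed, 1928: Fri, 1929: Sat, 1930: Sun, 1931: Mon ✓, 1932: Wed, 1933: Thu, 1934: Fri, 1935: Sat, 1936: Mon ✓, 1937: Tue, 1938: Wed, 1939: Thu, 1940: Sat, 1941: Sun
Mondays: 1925, 1931, 1936.

3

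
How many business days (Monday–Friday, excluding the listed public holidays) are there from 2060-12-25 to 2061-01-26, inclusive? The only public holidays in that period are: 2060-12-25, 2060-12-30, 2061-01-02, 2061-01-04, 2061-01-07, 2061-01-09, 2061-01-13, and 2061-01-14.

18

2060-12-25 is a Saturday.
The range spans 33 days (inclusive of both endpoints).
33 = 7 × 4 + 5, so there are 4 full weeks plus 5 extra days.
Each full week contributes 5 weekdays (Mon–Fri): 4 × 5 = 20.
The 5 extra days are Saturday, Sunday, Monday, Tuesday, Wednesday — 3 of them qualify.
Total: 20 + 3 = 23.
Holidays: 2060-12-25 (Sat); 2060-12-30 (Thu); 2061-01-02 (Sun); 2061-01-04 (Tue); 2061-01-07 (Fri); 2061-01-09 (Sun); 2061-01-13 (Thu); 2061-01-14 (Fri).
5 of the 8 holidays fall on weekdays; the rest are weekends and were already excluded.
Business days: 23 − 5 = 18.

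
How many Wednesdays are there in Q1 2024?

2024-01-01 is a Monday.
From 2024-01-01 to 2024-03-31 is 91 days inclusive.
91 = 7 × 13, so the span is exactly 13 full weeks.
Each full week contributes one Wednesday: 13 so far.
Total: 13.

13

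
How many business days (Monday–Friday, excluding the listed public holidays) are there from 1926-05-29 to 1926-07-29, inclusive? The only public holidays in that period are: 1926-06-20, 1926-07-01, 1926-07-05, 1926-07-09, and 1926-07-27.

40

1926-05-29 is a Saturday.
That's 62 days from start to end, counting both.
62 = 7 × 8 + 6, so there are 8 full weeks plus 6 extra days.
Each full week contributes 5 weekdays (Mon–Fri): 8 × 5 = 40.
The 6 extra days are Sat, Sun, Mon, Tue, Wed, Thu — 4 of them qualify.
Total: 40 + 4 = 44.
Holidays: 1926-06-20 (Sun); 1926-07-01 (Thu); 1926-07-05 (Mon); 1926-07-09 (Fri); 1926-07-27 (Tue).
4 of the 5 holidays fall on weekdays; the rest are weekends and were already excluded.
Business days: 44 − 4 = 40.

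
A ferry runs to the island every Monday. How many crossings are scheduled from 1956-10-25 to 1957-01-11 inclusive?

11

1956-10-25 is a Thursday.
That's 79 days from start to end, counting both.
79 = 7 × 11 + 2, so there are 11 full weeks plus 2 extra days.
Each full week contributes one Monday: 11 so far.
The 2 extra days are Thursday, Friday — none qualify.
Total: 11 + 0 = 11.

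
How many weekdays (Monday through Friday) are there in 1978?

260

January 1, 1978 is a Sunday.
The range spans 365 days (inclusive of both endpoints).
365 = 7 × 52 + 1, so there are 52 full weeks plus 1 extra day.
Each full week contributes 5 weekdays (Mon–Fri): 52 × 5 = 260.
The 1 extra day is Sun — none qualify.
Total: 260 + 0 = 260.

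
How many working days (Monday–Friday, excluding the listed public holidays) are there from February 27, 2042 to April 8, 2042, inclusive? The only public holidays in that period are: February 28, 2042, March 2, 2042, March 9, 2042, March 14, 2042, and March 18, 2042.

February 27, 2042 is a Thursday.
From February 27, 2042 to April 8, 2042 is 41 days inclusive.
41 = 7 × 5 + 6, so there are 5 full weeks plus 6 extra days.
Each full week contributes 5 weekdays (Mon–Fri): 5 × 5 = 25.
The 6 extra days are Thu, Fri, Sat, Sun, Mon, Tue — 4 of them qualify.
Total: 25 + 4 = 29.
Holidays: February 28, 2042 (Fri); March 2, 2042 (Sun); March 9, 2042 (Sun); March 14, 2042 (Fri); March 18, 2042 (Tue).
3 of the 5 holidays fall on weekdays; the rest are weekends and were already excluded.
Business days: 29 − 3 = 26.

26 working days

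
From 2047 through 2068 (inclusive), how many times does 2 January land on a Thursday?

3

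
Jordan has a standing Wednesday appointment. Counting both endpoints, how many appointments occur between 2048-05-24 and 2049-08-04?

63

2048-05-24 is a Sunday.
The range spans 438 days (inclusive of both endpoints).
438 = 7 × 62 + 4, so there are 62 full weeks plus 4 extra days.
Each full week contributes one Wednesday: 62 so far.
The 4 extra days are Sunday, Monday, Tuesday, Wednesday — 1 of them qualifies.
Total: 62 + 1 = 63.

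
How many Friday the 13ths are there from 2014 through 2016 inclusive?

Friday-the-13ths by year:
2014: Jun
2015: Feb, Mar, Nov
2016: May

5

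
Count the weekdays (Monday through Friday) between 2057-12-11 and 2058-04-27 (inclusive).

2057-12-11 is a Tuesday.
The range spans 138 days (inclusive of both endpoints).
138 = 7 × 19 + 5, so there are 19 full weeks plus 5 extra days.
Each full week contributes 5 weekdays (Mon–Fri): 19 × 5 = 95.
The 5 extra days are Tue, Wed, Thu, Fri, Sat — 4 of them qualify.
Total: 95 + 4 = 99.

99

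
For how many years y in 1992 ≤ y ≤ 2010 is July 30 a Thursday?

3

Day of week of July 30 in each year:
1992: Thu ✓, 1993: Fri, 1994: Sat, 1995: Sun, 1996: Tue, 1997: Wed, 1998: Thu ✓, 1999: Fri, 2000: Sun, 2001: Mon, 2002: Tue, 2003: Wed, 2004: Fri, 2005: Sat, 2006: Sun, 2007: Mon, 2008: Wed, 2009: Thu ✓, 2010: Fri
Thursdays: 1992, 1998, 2009.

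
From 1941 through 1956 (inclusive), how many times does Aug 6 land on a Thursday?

2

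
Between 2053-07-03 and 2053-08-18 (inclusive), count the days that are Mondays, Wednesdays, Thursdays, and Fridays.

27

2053-07-03 is a Thursday.
From 2053-07-03 to 2053-08-18 is 47 days inclusive.
47 = 7 × 6 + 5, so there are 6 full weeks plus 5 extra days.
Each full week contributes 4 days from the set (Mon, Wed, Thu, Fri): 6 × 4 = 24.
The 5 extra days are Thu, Fri, Sat, Sun, Mon — 3 of them qualify.
Total: 24 + 3 = 27.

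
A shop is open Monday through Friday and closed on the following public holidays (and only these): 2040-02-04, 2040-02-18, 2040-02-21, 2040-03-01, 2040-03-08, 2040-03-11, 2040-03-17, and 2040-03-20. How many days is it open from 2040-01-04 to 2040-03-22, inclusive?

53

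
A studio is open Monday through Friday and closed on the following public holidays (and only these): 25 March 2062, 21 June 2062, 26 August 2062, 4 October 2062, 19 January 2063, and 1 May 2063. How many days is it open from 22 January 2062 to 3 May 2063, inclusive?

22 January 2062 is a Sunday.
From 22 January 2062 to 3 May 2063 is 467 days inclusive.
467 = 7 × 66 + 5, so there are 66 full weeks plus 5 extra days.
Each full week contributes 5 weekdays (Mon–Fri): 66 × 5 = 330.
The 5 extra days are Sunday, Monday, Tuesday, Wednesday, Thursday — 4 of them qualify.
Total: 330 + 4 = 334.
Holidays: 25 March 2062 (Sat); 21 June 2062 (Wed); 26 August 2062 (Sat); 4 October 2062 (Wed); 19 January 2063 (Fri); 1 May 2063 (Tue).
4 of the 6 holidays fall on weekdays; the rest are weekends and were already excluded.
Business days: 334 − 4 = 330.

330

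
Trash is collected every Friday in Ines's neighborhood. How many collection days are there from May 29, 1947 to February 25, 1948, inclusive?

39

May 29, 1947 is a Thursday.
That's 273 days from start to end, counting both.
273 = 7 × 39, so the span is exactly 39 full weeks.
Each full week contributes one Friday: 39 so far.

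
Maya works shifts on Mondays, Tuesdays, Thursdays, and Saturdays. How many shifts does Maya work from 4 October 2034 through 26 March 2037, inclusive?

517

4 October 2034 is a Wednesday.
The range spans 905 days (inclusive of both endpoints).
905 = 7 × 129 + 2, so there are 129 full weeks plus 2 extra days.
Each full week contributes 4 days from the set (Mon, Tue, Thu, Sat): 129 × 4 = 516.
The 2 extra days are Wed, Thu — 1 of them qualifies.
Total: 516 + 1 = 517.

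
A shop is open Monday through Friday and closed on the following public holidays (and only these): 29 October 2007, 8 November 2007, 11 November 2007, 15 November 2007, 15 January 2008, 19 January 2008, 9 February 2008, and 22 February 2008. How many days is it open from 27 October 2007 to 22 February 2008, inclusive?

80 business days

27 October 2007 is a Saturday.
The range spans 119 days (inclusive of both endpoints).
119 = 7 × 17, so the span is exactly 17 full weeks.
Each full week contributes 5 weekdays (Mon–Fri): 17 × 5 = 85.
Holidays: 29 October 2007 (Mon); 8 November 2007 (Thu); 11 November 2007 (Sun); 15 November 2007 (Thu); 15 January 2008 (Tue); 19 January 2008 (Sat); 9 February 2008 (Sat); 22 February 2008 (Fri).
5 of the 8 holidays fall on weekdays; the rest are weekends and were already excluded.
Business days: 85 − 5 = 80.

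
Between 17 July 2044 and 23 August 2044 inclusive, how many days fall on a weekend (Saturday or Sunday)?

17 July 2044 is a Sunday.
The range spans 38 days (inclusive of both endpoints).
38 = 7 × 5 + 3, so there are 5 full weeks plus 3 extra days.
Each full week contributes 2 weekend days (Sat, Sun): 5 × 2 = 10.
The 3 extra days are Sun, Mon, Tue — 1 of them qualifies.
Total: 10 + 1 = 11.

11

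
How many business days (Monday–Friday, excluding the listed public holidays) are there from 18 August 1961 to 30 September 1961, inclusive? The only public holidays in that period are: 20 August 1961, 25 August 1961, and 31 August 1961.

18 August 1961 is a Friday.
The range spans 44 days (inclusive of both endpoints).
44 = 7 × 6 + 2, so there are 6 full weeks plus 2 extra days.
Each full week contributes 5 weekdays (Mon–Fri): 6 × 5 = 30.
The 2 extra days are Fri, Sat — 1 of them qualifies.
Total: 30 + 1 = 31.
Holidays: 20 August 1961 (Sun); 25 August 1961 (Fri); 31 August 1961 (Thu).
2 of the 3 holidays fall on weekdays; the rest are weekends and were already excluded.
Business days: 31 − 2 = 29.

29 business days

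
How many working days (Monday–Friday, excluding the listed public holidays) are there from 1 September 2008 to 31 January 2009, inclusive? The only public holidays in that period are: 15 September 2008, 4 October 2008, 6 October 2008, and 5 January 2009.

1 September 2008 is a Monday.
The range spans 153 days (inclusive of both endpoints).
153 = 7 × 21 + 6, so there are 21 full weeks plus 6 extra days.
Each full week contributes 5 weekdays (Mon–Fri): 21 × 5 = 105.
The 6 extra days are Mon, Tue, Wed, Thu, Fri, Sat — 5 of them qualify.
Total: 105 + 5 = 110.
Holidays: 15 September 2008 (Mon); 4 October 2008 (Sat); 6 October 2008 (Mon); 5 January 2009 (Mon).
3 of the 4 holidays fall on weekdays; the rest are weekends and were already excluded.
Business days: 110 − 3 = 107.

107 working days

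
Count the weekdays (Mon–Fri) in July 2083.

Jul 1, 2083 is a Thursday.
That's 31 days from start to end, counting both.
31 = 7 × 4 + 3, so there are 4 full weeks plus 3 extra days.
Each full week contributes 5 weekdays (Mon–Fri): 4 × 5 = 20.
The 3 extra days are Thu, Fri, Sat — 2 of them qualify.
Total: 20 + 2 = 22.

22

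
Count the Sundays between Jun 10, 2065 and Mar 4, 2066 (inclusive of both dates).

38

Jun 10, 2065 is a Wednesday.
That's 268 days from start to end, counting both.
268 = 7 × 38 + 2, so there are 38 full weeks plus 2 extra days.
Each full week contributes one Sunday: 38 so far.
The 2 extra days are Wednesday, Thursday — none qualify.
Total: 38 + 0 = 38.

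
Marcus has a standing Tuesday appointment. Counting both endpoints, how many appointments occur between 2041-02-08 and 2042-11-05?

91 Tuesdays

2041-02-08 is a Friday.
That's 636 days from start to end, counting both.
636 = 7 × 90 + 6, so there are 90 full weeks plus 6 extra days.
Each full week contributes one Tuesday: 90 so far.
The 6 extra days are Friday, Saturday, Sunday, Monday, Tuesday, Wednesday — 1 of them qualifies.
Total: 90 + 1 = 91.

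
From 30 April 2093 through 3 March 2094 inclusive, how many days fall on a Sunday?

30 April 2093 is a Thursday.
The range spans 308 days (inclusive of both endpoints).
308 = 7 × 44, so the span is exactly 44 full weeks.
Each full week contributes one Sunday: 44 so far.
Total: 44.

44 Sundays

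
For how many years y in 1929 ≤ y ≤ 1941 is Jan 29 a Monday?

2

Day of week of January 29 in each year:
1929: Tue, 1930: Wed, 1931: Thu, 1932: Fri, 1933: Sun, 1934: Mon ✓, 1935: Tue, 1936: Wed, 1937: Fri, 1938: Sat, 1939: Sun, 1940: Mon ✓, 1941: Wed
Mondays: 1934, 1940.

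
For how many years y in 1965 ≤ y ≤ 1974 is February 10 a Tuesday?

1

Day of week of February 10 in each year:
1965: Wed, 1966: Thu, 1967: Fri, 1968: Sat, 1969: Mon, 1970: Tue ✓, 1971: Wed, 1972: Thu, 1973: Sat, 1974: Sun
Tuesdays: 1970.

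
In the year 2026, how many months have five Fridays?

4

A month has five Fridays exactly when Friday falls within its first (length − 28) days.
Jan: 31 days, starts Thu → 5 of Thu, Fri, Sat ✓
Feb: 28 days, starts Sun → 5 of (none)
Mar: 31 days, starts Sun → 5 of Sun, Mon, Tue
Apr: 30 days, starts Wed → 5 of Wed, Thu
May: 31 days, starts Fri → 5 of Fri, Sat, Sun ✓
Jun: 30 days, starts Mon → 5 of Mon, Tue
Jul: 31 days, starts Wed → 5 of Wed, Thu, Fri ✓
Aug: 31 days, starts Sat → 5 of Sat, Sun, Mon
Sep: 30 days, starts Tue → 5 of Tue, Wed
Oct: 31 days, starts Thu → 5 of Thu, Fri, Sat ✓
Nov: 30 days, starts Sun → 5 of Sun, Mon
Dec: 31 days, starts Tue → 5 of Tue, Wed, Thu
Months with five Fridays: Jan, May, Jul, Oct.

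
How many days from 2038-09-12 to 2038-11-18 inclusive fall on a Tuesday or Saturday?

19

2038-09-12 is a Sunday.
The range spans 68 days (inclusive of both endpoints).
68 = 7 × 9 + 5, so there are 9 full weeks plus 5 extra days.
Each full week contributes 2 days from the set (Tue, Sat): 9 × 2 = 18.
The 5 extra days are Sun, Mon, Tue, Wed, Thu — 1 of them qualifies.
Total: 18 + 1 = 19.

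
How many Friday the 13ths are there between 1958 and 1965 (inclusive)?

Friday-the-13ths by year:
1958: Jun
1959: Feb, Mar, Nov
1960: May
1961: Jan, Oct
1962: Apr, Jul
1963: Sep, Dec
1964: Mar, Nov
1965: Aug

14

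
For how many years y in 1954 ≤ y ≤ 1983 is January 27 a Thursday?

Day of week of January 27 in each year:
1954: Wed, 1955: Thu ✓, 1956: Fri, 1957: Sun, 1958: Mon, 1959: Tue, 1960: Wed, 1961: Fri, 1962: Sat, 1963: Sun, 1964: Mon, 1965: Wed, 1966: Thu ✓, 1967: Fri, 1968: Sat, 1969: Mon, 1970: Tue, 1971: Wed, 1972: Thu ✓, 1973: Sat, 1974: Sun, 1975: Mon, 1976: Tue, 1977: Thu ✓, 1978: Fri, 1979: Sat, 1980: Sun, 1981: Tue, 1982: Wed, 1983: Thu ✓
Thursdays: 1955, 1966, 1972, 1977, 1983.

5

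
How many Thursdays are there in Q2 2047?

13

April 1, 2047 is a Monday.
The range spans 91 days (inclusive of both endpoints).
91 = 7 × 13, so the span is exactly 13 full weeks.
Each full week contributes one Thursday: 13 so far.
Total: 13.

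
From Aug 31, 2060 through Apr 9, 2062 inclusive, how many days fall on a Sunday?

84

Aug 31, 2060 is a Tuesday.
From Aug 31, 2060 to Apr 9, 2062 is 587 days inclusive.
587 = 7 × 83 + 6, so there are 83 full weeks plus 6 extra days.
Each full week contributes one Sunday: 83 so far.
The 6 extra days are Tuesday, Wednesday, Thursday, Friday, Saturday, Sunday — 1 of them qualifies.
Total: 83 + 1 = 84.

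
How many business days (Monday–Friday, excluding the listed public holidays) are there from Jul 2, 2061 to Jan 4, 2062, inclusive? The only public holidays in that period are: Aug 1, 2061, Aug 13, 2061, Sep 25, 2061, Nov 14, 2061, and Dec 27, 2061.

Jul 2, 2061 is a Saturday.
From Jul 2, 2061 to Jan 4, 2062 is 187 days inclusive.
187 = 7 × 26 + 5, so there are 26 full weeks plus 5 extra days.
Each full week contributes 5 weekdays (Mon–Fri): 26 × 5 = 130.
The 5 extra days are Sat, Sun, Mon, Tue, Wed — 3 of them qualify.
Total: 130 + 3 = 133.
Holidays: Aug 1, 2061 (Mon); Aug 13, 2061 (Sat); Sep 25, 2061 (Sun); Nov 14, 2061 (Mon); Dec 27, 2061 (Tue).
3 of the 5 holidays fall on weekdays; the rest are weekends and were already excluded.
Business days: 133 − 3 = 130.

130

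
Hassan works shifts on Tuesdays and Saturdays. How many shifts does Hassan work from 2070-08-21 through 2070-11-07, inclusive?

22

2070-08-21 is a Thursday.
The range spans 79 days (inclusive of both endpoints).
79 = 7 × 11 + 2, so there are 11 full weeks plus 2 extra days.
Each full week contributes 2 days from the set (Tue, Sat): 11 × 2 = 22.
The 2 extra days are Thu, Fri — none qualify.
Total: 22 + 0 = 22.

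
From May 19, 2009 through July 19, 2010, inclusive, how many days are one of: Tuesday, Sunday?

May 19, 2009 is a Tuesday.
That's 427 days from start to end, counting both.
427 = 7 × 61, so the span is exactly 61 full weeks.
Each full week contributes 2 days from the set (Tue, Sun): 61 × 2 = 122.

122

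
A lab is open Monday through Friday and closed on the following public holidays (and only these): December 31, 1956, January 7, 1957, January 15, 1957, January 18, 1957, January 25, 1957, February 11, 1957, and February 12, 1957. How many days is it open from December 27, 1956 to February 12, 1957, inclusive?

27 business days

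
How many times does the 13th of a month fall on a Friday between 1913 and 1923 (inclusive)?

18

Friday-the-13ths by year:
1913: Jun
1914: Feb, Mar, Nov
1915: Aug
1916: Oct
1917: Apr, Jul
1918: Sep, Dec
1919: Jun
1920: Feb, Aug
1921: May
1922: Jan, Oct
1923: Apr, Jul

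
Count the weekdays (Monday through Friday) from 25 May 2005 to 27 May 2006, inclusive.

25 May 2005 is a Wednesday.
From 25 May 2005 to 27 May 2006 is 368 days inclusive.
368 = 7 × 52 + 4, so there are 52 full weeks plus 4 extra days.
Each full week contributes 5 weekdays (Mon–Fri): 52 × 5 = 260.
The 4 extra days are Wednesday, Thursday, Friday, Saturday — 3 of them qualify.
Total: 260 + 3 = 263.

263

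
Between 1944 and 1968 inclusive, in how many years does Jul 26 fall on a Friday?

Day of week of July 26 in each year:
1944: Wed, 1945: Thu, 1946: Fri ✓, 1947: Sat, 1948: Mon, 1949: Tue, 1950: Wed, 1951: Thu, 1952: Sat, 1953: Sun, 1954: Mon, 1955: Tue, 1956: Thu, 1957: Fri ✓, 1958: Sat, 1959: Sun, 1960: Tue, 1961: Wed, 1962: Thu, 1963: Fri ✓, 1964: Sun, 1965: Mon, 1966: Tue, 1967: Wed, 1968: Fri ✓
Fridays: 1946, 1957, 1963, 1968.

4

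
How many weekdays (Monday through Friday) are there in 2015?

261 weekdays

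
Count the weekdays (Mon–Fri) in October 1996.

Oct 1, 1996 is a Tuesday.
The range spans 31 days (inclusive of both endpoints).
31 = 7 × 4 + 3, so there are 4 full weeks plus 3 extra days.
Each full week contributes 5 weekdays (Mon–Fri): 4 × 5 = 20.
The 3 extra days are Tue, Wed, Thu — 3 of them qualify.
Total: 20 + 3 = 23.

23 weekdays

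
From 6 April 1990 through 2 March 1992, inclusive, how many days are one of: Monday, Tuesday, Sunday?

6 April 1990 is a Friday.
The range spans 697 days (inclusive of both endpoints).
697 = 7 × 99 + 4, so there are 99 full weeks plus 4 extra days.
Each full week contributes 3 days from the set (Mon, Tue, Sun): 99 × 3 = 297.
The 4 extra days are Friday, Saturday, Sunday, Monday — 2 of them qualify.
Total: 297 + 2 = 299.

299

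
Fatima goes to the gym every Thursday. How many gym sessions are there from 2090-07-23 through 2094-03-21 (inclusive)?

191 Thursdays

2090-07-23 is a Sunday.
The range spans 1338 days (inclusive of both endpoints).
1338 = 7 × 191 + 1, so there are 191 full weeks plus 1 extra day.
Each full week contributes one Thursday: 191 so far.
The 1 extra day is Sunday — none qualify.
Total: 191 + 0 = 191.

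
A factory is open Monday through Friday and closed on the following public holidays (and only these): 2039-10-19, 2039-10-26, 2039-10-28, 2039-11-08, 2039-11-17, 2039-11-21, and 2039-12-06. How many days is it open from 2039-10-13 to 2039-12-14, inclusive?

2039-10-13 is a Thursday.
That's 63 days from start to end, counting both.
63 = 7 × 9, so the span is exactly 9 full weeks.
Each full week contributes 5 weekdays (Mon–Fri): 9 × 5 = 45.
Total: 45.
Holidays: 2039-10-19 (Wed); 2039-10-26 (Wed); 2039-10-28 (Fri); 2039-11-08 (Tue); 2039-11-17 (Thu); 2039-11-21 (Mon); 2039-12-06 (Tue).
All 7 holidays fall on weekdays, so subtract 7.
Business days: 45 − 7 = 38.

38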